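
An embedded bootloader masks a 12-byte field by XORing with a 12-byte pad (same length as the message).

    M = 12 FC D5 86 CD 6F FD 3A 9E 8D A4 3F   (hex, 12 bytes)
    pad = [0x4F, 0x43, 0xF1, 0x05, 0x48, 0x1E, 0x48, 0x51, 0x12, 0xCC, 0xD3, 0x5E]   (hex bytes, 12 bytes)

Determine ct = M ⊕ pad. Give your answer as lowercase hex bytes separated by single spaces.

5d bf 24 83 85 71 b5 6b 8c 41 77 61

XOR is its own inverse, so applying the key byte-wise gives the result directly.
00010010 xor 01001111 = 01011101
11111100 xor 01000011 = 10111111
11010101 xor 11110001 = 00100100
10000110 xor 00000101 = 10000011
11001101 xor 01001000 = 10000101
01101111 xor 00011110 = 01110001
11111101 xor 01001000 = 10110101
00111010 xor 01010001 = 01101011
10011110 xor 00010010 = 10001100
10001101 xor 11001100 = 01000001
10100100 xor 11010011 = 01110111
00111111 xor 01011110 = 01100001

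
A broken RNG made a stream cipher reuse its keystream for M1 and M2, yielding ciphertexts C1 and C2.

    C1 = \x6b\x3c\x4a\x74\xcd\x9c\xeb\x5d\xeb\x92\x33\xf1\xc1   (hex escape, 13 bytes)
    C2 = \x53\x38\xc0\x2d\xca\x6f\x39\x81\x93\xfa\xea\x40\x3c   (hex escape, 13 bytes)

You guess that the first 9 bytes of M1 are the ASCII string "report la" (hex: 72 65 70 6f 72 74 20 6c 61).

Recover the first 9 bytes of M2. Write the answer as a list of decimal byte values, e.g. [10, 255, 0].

First, C1 ⊕ C2 = (M1 ⊕ K) ⊕ (M2 ⊕ K) = M1 ⊕ M2, so the key drops out. Then M2 = (M1 ⊕ M2) ⊕ M1 over the first 9 bytes.
byte 0: (6b xor 53) xor 72 = 38 xor 72 = 4a
byte 1: (3c xor 38) xor 65 = 04 xor 65 = 61
byte 2: (4a xor c0) xor 70 = 8a xor 70 = fa
byte 3: (74 xor 2d) xor 6f = 59 xor 6f = 36
byte 4: (cd xor ca) xor 72 = 07 xor 72 = 75
byte 5: (9c xor 6f) xor 74 = f3 xor 74 = 87
byte 6: (eb xor 39) xor 20 = d2 xor 20 = f2
byte 7: (5d xor 81) xor 6c = dc xor 6c = b0
byte 8: (eb xor 93) xor 61 = 78 xor 61 = 19

[74, 97, 250, 54, 117, 135, 242, 176, 25]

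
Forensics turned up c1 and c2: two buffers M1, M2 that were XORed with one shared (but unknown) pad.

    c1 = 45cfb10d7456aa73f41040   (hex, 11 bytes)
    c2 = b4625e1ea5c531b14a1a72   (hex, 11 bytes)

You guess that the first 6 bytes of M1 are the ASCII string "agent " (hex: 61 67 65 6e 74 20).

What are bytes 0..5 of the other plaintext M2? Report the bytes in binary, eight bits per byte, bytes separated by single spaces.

First, c1 ⊕ c2 = (M1 ⊕ K) ⊕ (M2 ⊕ K) = M1 ⊕ M2, so the key drops out. Then M2 = (M1 ⊕ M2) ⊕ M1 over the first 6 bytes.
byte 0: (45 ^ b4) ^ 61 = f1 ^ 61 = 90
byte 1: (cf ^ 62) ^ 67 = ad ^ 67 = ca
byte 2: (b1 ^ 5e) ^ 65 = ef ^ 65 = 8a
byte 3: (0d ^ 1e) ^ 6e = 13 ^ 6e = 7d
byte 4: (74 ^ a5) ^ 74 = d1 ^ 74 = a5
byte 5: (56 ^ c5) ^ 20 = 93 ^ 20 = b3

10010000 11001010 10001010 01111101 10100101 10110011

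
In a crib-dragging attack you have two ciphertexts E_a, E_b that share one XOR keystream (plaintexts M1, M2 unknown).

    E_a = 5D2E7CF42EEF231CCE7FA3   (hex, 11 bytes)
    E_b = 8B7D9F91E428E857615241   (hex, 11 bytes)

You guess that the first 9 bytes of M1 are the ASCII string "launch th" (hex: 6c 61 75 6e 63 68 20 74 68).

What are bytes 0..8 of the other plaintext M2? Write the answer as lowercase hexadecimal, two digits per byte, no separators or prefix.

First, E_a ⊕ E_b = (M1 ⊕ K) ⊕ (M2 ⊕ K) = M1 ⊕ M2, so the key drops out. Then M2 = (M1 ⊕ M2) ⊕ M1 over the first 9 bytes.
byte 0: (5d ⊕ 8b) ⊕ 6c = d6 ⊕ 6c = ba
byte 1: (2e ⊕ 7d) ⊕ 61 = 53 ⊕ 61 = 32
byte 2: (7c ⊕ 9f) ⊕ 75 = e3 ⊕ 75 = 96
byte 3: (f4 ⊕ 91) ⊕ 6e = 65 ⊕ 6e = 0b
byte 4: (2e ⊕ e4) ⊕ 63 = ca ⊕ 63 = a9
byte 5: (ef ⊕ 28) ⊕ 68 = c7 ⊕ 68 = af
byte 6: (23 ⊕ e8) ⊕ 20 = cb ⊕ 20 = eb
byte 7: (1c ⊕ 57) ⊕ 74 = 4b ⊕ 74 = 3f
byte 8: (ce ⊕ 61) ⊕ 68 = af ⊕ 68 = c7

ba32960ba9afeb3fc7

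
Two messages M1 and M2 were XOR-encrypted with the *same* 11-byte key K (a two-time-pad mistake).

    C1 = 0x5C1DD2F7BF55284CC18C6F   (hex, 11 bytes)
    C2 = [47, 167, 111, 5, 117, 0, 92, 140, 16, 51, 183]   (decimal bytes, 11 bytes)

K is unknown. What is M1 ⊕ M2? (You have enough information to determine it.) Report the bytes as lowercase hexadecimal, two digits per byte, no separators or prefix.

73babdf2ca5574c0d1bfd8

C1 ⊕ C2 = (M1 ⊕ K) ⊕ (M2 ⊕ K) = M1 ⊕ M2 — the shared key cancels under XOR.
5c ⊕ 2f = 73
1d ⊕ a7 = ba
d2 ⊕ 6f = bd
f7 ⊕ 05 = f2
bf ⊕ 75 = ca
55 ⊕ 00 = 55
28 ⊕ 5c = 74
4c ⊕ 8c = c0
c1 ⊕ 10 = d1
8c ⊕ 33 = bf
6f ⊕ b7 = d8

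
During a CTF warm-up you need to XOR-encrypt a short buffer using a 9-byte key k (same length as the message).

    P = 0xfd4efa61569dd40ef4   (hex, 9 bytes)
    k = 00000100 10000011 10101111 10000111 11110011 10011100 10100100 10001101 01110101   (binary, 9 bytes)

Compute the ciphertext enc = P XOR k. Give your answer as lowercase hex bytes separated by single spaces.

byte 0: fd ^ 04 = f9
byte 1: 4e ^ 83 = cd
byte 2: fa ^ af = 55
byte 3: 61 ^ 87 = e6
byte 4: 56 ^ f3 = a5
byte 5: 9d ^ 9c = 01
byte 6: d4 ^ a4 = 70
byte 7: 0e ^ 8d = 83
byte 8: f4 ^ 75 = 81

f9 cd 55 e6 a5 01 70 83 81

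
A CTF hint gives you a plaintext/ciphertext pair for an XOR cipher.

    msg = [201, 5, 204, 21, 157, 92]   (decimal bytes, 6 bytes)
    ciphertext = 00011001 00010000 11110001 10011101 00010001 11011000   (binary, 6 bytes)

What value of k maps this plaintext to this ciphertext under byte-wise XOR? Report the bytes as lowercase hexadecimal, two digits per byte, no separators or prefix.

Since ciphertext = msg ⊕ k, XORing both sides with msg gives k = msg ⊕ ciphertext.
byte 0: 11001001 ^ 00011001 = 11010000
byte 1: 00000101 ^ 00010000 = 00010101
byte 2: 11001100 ^ 11110001 = 00111101
byte 3: 00010101 ^ 10011101 = 10001000
byte 4: 10011101 ^ 00010001 = 10001100
byte 5: 01011100 ^ 11011000 = 10000100

d0153d888c84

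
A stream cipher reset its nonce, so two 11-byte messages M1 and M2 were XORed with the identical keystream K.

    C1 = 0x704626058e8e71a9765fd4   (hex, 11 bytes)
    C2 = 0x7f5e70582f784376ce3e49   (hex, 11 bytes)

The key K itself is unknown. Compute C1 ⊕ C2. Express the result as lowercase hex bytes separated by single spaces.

0f 18 56 5d a1 f6 32 df b8 61 9d

C1 ⊕ C2 = (M1 ⊕ K) ⊕ (M2 ⊕ K) = M1 ⊕ M2 — the shared key cancels under XOR.
70 ^ 7f = 0f
46 ^ 5e = 18
26 ^ 70 = 56
05 ^ 58 = 5d
8e ^ 2f = a1
8e ^ 78 = f6
71 ^ 43 = 32
a9 ^ 76 = df
76 ^ ce = b8
5f ^ 3e = 61
d4 ^ 49 = 9d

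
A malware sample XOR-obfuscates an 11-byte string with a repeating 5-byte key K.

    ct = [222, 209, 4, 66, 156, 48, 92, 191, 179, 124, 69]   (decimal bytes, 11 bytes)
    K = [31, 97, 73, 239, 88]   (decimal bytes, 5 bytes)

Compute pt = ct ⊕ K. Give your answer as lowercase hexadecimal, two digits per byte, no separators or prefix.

The 5-byte key repeats, so the effective keystream is 1f 61 49 ef 58 1f 61 49 ef 58 1f.
byte 0: 11011110 ⊕ 00011111 = 11000001
byte 1: 11010001 ⊕ 01100001 = 10110000
byte 2: 00000100 ⊕ 01001001 = 01001101
byte 3: 01000010 ⊕ 11101111 = 10101101
byte 4: 10011100 ⊕ 01011000 = 11000100
byte 5: 00110000 ⊕ 00011111 = 00101111
byte 6: 01011100 ⊕ 01100001 = 00111101
byte 7: 10111111 ⊕ 01001001 = 11110110
byte 8: 10110011 ⊕ 11101111 = 01011100
byte 9: 01111100 ⊕ 01011000 = 00100100
byte 10: 01000101 ⊕ 00011111 = 01011010

c1b04dadc42f3df65c245a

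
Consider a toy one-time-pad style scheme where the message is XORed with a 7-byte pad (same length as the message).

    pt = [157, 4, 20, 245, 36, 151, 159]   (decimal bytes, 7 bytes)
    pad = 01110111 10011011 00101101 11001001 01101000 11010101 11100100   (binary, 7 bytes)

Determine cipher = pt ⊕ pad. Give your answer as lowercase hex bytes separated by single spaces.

XOR is its own inverse, so applying the key byte-wise gives the result directly.
9d ^ 77 = ea
04 ^ 9b = 9f
14 ^ 2d = 39
f5 ^ c9 = 3c
24 ^ 68 = 4c
97 ^ d5 = 42
9f ^ e4 = 7b

ea 9f 39 3c 4c 42 7b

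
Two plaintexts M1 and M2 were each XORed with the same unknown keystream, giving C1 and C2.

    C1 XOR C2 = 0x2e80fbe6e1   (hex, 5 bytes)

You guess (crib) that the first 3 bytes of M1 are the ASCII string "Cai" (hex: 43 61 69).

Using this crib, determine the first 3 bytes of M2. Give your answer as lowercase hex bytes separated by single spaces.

6d e1 92

Since C1 ⊕ C2 = M1 ⊕ M2, XORing with the guessed M1 bytes yields the corresponding M2 bytes: M2 = (C1 ⊕ C2) ⊕ M1.
byte 0: 00101110 ^ 01000011 = 01101101
byte 1: 10000000 ^ 01100001 = 11100001
byte 2: 11111011 ^ 01101001 = 10010010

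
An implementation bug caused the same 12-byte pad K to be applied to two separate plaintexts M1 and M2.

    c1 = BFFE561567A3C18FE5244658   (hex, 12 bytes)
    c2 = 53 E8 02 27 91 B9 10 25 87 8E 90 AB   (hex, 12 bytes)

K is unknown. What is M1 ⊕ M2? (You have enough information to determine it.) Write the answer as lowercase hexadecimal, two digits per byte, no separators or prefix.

c1 ⊕ c2 = (M1 ⊕ K) ⊕ (M2 ⊕ K) = M1 ⊕ M2 — the shared key cancels under XOR.
bf ⊕ 53 = ec
fe ⊕ e8 = 16
56 ⊕ 02 = 54
15 ⊕ 27 = 32
67 ⊕ 91 = f6
a3 ⊕ b9 = 1a
c1 ⊕ 10 = d1
8f ⊕ 25 = aa
e5 ⊕ 87 = 62
24 ⊕ 8e = aa
46 ⊕ 90 = d6
58 ⊕ ab = f3

ec165432f61ad1aa62aad6f3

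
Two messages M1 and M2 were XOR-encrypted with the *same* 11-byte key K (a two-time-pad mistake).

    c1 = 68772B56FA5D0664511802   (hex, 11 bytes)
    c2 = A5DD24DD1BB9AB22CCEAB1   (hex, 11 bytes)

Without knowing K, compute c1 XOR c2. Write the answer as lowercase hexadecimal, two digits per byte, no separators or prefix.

cdaa0f8be1e4ad469df2b3

c1 ⊕ c2 = (M1 ⊕ K) ⊕ (M2 ⊕ K) = M1 ⊕ M2 — the shared key cancels under XOR.
104 ⊕ 165 = 205
119 ⊕ 221 = 170
 43 ⊕  36 =  15
 86 ⊕ 221 = 139
250 ⊕  27 = 225
 93 ⊕ 185 = 228
  6 ⊕ 171 = 173
100 ⊕  34 =  70
 81 ⊕ 204 = 157
 24 ⊕ 234 = 242
  2 ⊕ 177 = 179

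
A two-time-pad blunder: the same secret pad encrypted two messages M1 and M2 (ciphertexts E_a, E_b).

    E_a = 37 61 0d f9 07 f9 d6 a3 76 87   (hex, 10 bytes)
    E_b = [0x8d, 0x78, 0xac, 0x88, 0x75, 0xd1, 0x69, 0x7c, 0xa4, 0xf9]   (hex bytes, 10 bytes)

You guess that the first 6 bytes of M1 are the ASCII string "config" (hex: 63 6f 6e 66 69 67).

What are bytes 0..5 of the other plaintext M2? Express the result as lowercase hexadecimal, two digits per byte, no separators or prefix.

First, E_a ⊕ E_b = (M1 ⊕ K) ⊕ (M2 ⊕ K) = M1 ⊕ M2, so the key drops out. Then M2 = (M1 ⊕ M2) ⊕ M1 over the first 6 bytes.
byte 0: (37 xor 8d) xor 63 = ba xor 63 = d9
byte 1: (61 xor 78) xor 6f = 19 xor 6f = 76
byte 2: (0d xor ac) xor 6e = a1 xor 6e = cf
byte 3: (f9 xor 88) xor 66 = 71 xor 66 = 17
byte 4: (07 xor 75) xor 69 = 72 xor 69 = 1b
byte 5: (f9 xor d1) xor 67 = 28 xor 67 = 4f

d976cf171b4f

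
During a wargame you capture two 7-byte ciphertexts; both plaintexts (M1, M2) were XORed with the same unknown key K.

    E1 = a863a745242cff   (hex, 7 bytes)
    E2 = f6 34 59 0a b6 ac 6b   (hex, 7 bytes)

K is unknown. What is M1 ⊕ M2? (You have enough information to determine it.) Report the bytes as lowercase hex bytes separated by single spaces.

E1 ⊕ E2 = (M1 ⊕ K) ⊕ (M2 ⊕ K) = M1 ⊕ M2 — the shared key cancels under XOR.
a8 XOR f6 = 5e
63 XOR 34 = 57
a7 XOR 59 = fe
45 XOR 0a = 4f
24 XOR b6 = 92
2c XOR ac = 80
ff XOR 6b = 94

5e 57 fe 4f 92 80 94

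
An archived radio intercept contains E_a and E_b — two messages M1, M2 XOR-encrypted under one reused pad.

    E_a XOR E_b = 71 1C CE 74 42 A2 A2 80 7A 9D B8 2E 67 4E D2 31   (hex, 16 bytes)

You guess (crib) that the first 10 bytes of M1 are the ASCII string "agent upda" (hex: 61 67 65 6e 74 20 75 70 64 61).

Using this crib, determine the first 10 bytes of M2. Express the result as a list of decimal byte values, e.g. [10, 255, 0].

Since E_a ⊕ E_b = M1 ⊕ M2, XORing with the guessed M1 bytes yields the corresponding M2 bytes: M2 = (E_a ⊕ E_b) ⊕ M1.
01110001 ⊕ 01100001 = 00010000
00011100 ⊕ 01100111 = 01111011
11001110 ⊕ 01100101 = 10101011
01110100 ⊕ 01101110 = 00011010
01000010 ⊕ 01110100 = 00110110
10100010 ⊕ 00100000 = 10000010
10100010 ⊕ 01110101 = 11010111
10000000 ⊕ 01110000 = 11110000
01111010 ⊕ 01100100 = 00011110
10011101 ⊕ 01100001 = 11111100

[16, 123, 171, 26, 54, 130, 215, 240, 30, 252]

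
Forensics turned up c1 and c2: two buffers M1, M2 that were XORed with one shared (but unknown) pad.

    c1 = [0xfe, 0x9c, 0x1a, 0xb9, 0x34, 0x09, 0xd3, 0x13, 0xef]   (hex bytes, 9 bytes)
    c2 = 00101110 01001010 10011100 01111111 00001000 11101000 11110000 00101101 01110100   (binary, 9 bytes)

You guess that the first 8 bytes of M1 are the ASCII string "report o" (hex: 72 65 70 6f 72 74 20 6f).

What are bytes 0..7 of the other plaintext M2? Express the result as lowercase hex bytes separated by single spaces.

First, c1 ⊕ c2 = (M1 ⊕ K) ⊕ (M2 ⊕ K) = M1 ⊕ M2, so the key drops out. Then M2 = (M1 ⊕ M2) ⊕ M1 over the first 8 bytes.
byte 0: (fe ⊕ 2e) ⊕ 72 = d0 ⊕ 72 = a2
byte 1: (9c ⊕ 4a) ⊕ 65 = d6 ⊕ 65 = b3
byte 2: (1a ⊕ 9c) ⊕ 70 = 86 ⊕ 70 = f6
byte 3: (b9 ⊕ 7f) ⊕ 6f = c6 ⊕ 6f = a9
byte 4: (34 ⊕ 08) ⊕ 72 = 3c ⊕ 72 = 4e
byte 5: (09 ⊕ e8) ⊕ 74 = e1 ⊕ 74 = 95
byte 6: (d3 ⊕ f0) ⊕ 20 = 23 ⊕ 20 = 03
byte 7: (13 ⊕ 2d) ⊕ 6f = 3e ⊕ 6f = 51

a2 b3 f6 a9 4e 95 03 51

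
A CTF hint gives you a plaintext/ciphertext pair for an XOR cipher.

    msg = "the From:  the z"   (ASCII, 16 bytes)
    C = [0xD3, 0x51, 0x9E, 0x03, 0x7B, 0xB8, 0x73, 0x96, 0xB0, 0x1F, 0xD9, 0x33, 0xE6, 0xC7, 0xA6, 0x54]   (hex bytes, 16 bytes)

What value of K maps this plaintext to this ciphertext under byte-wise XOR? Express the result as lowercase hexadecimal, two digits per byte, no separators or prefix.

Since C = msg ⊕ K, XORing both sides with msg gives K = msg ⊕ C.
74 xor d3 = a7
68 xor 51 = 39
65 xor 9e = fb
20 xor 03 = 23
46 xor 7b = 3d
72 xor b8 = ca
6f xor 73 = 1c
6d xor 96 = fb
3a xor b0 = 8a
20 xor 1f = 3f
20 xor d9 = f9
74 xor 33 = 47
68 xor e6 = 8e
65 xor c7 = a2
20 xor a6 = 86
7a xor 54 = 2e

a739fb233dca1cfb8a3ff9478ea2862e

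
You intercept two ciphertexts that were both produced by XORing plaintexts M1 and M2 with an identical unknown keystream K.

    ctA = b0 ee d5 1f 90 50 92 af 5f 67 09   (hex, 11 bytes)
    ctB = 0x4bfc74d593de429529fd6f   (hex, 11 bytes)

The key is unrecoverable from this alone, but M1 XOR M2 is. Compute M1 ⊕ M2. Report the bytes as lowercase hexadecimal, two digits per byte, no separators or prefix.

fb12a1ca038ed03a769a66

ctA ⊕ ctB = (M1 ⊕ K) ⊕ (M2 ⊕ K) = M1 ⊕ M2 — the shared key cancels under XOR.
b0 ^ 4b = fb
ee ^ fc = 12
d5 ^ 74 = a1
1f ^ d5 = ca
90 ^ 93 = 03
50 ^ de = 8e
92 ^ 42 = d0
af ^ 95 = 3a
5f ^ 29 = 76
67 ^ fd = 9a
09 ^ 6f = 66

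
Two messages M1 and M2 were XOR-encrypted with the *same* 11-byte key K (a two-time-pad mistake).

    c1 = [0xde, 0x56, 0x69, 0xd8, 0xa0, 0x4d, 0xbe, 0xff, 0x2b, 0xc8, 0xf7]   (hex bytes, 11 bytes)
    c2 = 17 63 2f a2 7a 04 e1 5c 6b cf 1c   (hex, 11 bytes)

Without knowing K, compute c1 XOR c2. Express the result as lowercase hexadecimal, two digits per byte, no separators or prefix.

c935467ada495fa34007eb

c1 ⊕ c2 = (M1 ⊕ K) ⊕ (M2 ⊕ K) = M1 ⊕ M2 — the shared key cancels under XOR.
de XOR 17 = c9
56 XOR 63 = 35
69 XOR 2f = 46
d8 XOR a2 = 7a
a0 XOR 7a = da
4d XOR 04 = 49
be XOR e1 = 5f
ff XOR 5c = a3
2b XOR 6b = 40
c8 XOR cf = 07
f7 XOR 1c = eb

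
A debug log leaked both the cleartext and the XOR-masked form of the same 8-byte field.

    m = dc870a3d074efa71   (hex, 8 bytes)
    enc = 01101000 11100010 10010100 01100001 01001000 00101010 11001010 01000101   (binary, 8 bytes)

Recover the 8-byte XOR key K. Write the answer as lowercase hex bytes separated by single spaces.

Since enc = m ⊕ K, XORing both sides with m gives K = m ⊕ enc.
byte 0: dc ⊕ 68 = b4
byte 1: 87 ⊕ e2 = 65
byte 2: 0a ⊕ 94 = 9e
byte 3: 3d ⊕ 61 = 5c
byte 4: 07 ⊕ 48 = 4f
byte 5: 4e ⊕ 2a = 64
byte 6: fa ⊕ ca = 30
byte 7: 71 ⊕ 45 = 34

b4 65 9e 5c 4f 64 30 34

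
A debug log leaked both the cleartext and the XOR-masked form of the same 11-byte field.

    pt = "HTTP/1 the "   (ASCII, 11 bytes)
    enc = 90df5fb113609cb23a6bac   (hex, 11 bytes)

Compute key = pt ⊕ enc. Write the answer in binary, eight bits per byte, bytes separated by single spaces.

11011000 10001011 00001011 11100001 00111100 01010001 10111100 11000110 01010010 00001110 10001100

Since enc = pt ⊕ key, XORing both sides with pt gives key = pt ⊕ enc.
byte 0:  72 xor 144 = 216
byte 1:  84 xor 223 = 139
byte 2:  84 xor  95 =  11
byte 3:  80 xor 177 = 225
byte 4:  47 xor  19 =  60
byte 5:  49 xor  96 =  81
byte 6:  32 xor 156 = 188
byte 7: 116 xor 178 = 198
byte 8: 104 xor  58 =  82
byte 9: 101 xor 107 =  14
byte 10:  32 xor 172 = 140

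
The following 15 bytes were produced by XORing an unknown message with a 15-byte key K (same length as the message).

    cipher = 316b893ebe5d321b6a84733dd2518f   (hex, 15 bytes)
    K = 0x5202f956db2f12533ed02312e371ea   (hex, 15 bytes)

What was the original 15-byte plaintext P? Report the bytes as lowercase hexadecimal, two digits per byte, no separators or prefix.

63697068657220485454502f312065

31 XOR 52 = 63
6b XOR 02 = 69
89 XOR f9 = 70
3e XOR 56 = 68
be XOR db = 65
5d XOR 2f = 72
32 XOR 12 = 20
1b XOR 53 = 48
6a XOR 3e = 54
84 XOR d0 = 54
73 XOR 23 = 50
3d XOR 12 = 2f
d2 XOR e3 = 31
51 XOR 71 = 20
8f XOR ea = 65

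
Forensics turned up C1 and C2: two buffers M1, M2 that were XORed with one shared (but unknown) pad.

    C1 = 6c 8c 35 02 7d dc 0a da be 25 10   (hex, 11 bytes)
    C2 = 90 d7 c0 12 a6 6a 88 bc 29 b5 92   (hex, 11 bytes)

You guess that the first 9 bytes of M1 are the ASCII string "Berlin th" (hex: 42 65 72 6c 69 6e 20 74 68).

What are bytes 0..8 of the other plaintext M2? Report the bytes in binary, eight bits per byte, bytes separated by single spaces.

First, C1 ⊕ C2 = (M1 ⊕ K) ⊕ (M2 ⊕ K) = M1 ⊕ M2, so the key drops out. Then M2 = (M1 ⊕ M2) ⊕ M1 over the first 9 bytes.
byte 0: (6c xor 90) xor 42 = fc xor 42 = be
byte 1: (8c xor d7) xor 65 = 5b xor 65 = 3e
byte 2: (35 xor c0) xor 72 = f5 xor 72 = 87
byte 3: (02 xor 12) xor 6c = 10 xor 6c = 7c
byte 4: (7d xor a6) xor 69 = db xor 69 = b2
byte 5: (dc xor 6a) xor 6e = b6 xor 6e = d8
byte 6: (0a xor 88) xor 20 = 82 xor 20 = a2
byte 7: (da xor bc) xor 74 = 66 xor 74 = 12
byte 8: (be xor 29) xor 68 = 97 xor 68 = ff

10111110 00111110 10000111 01111100 10110010 11011000 10100010 00010010 11111111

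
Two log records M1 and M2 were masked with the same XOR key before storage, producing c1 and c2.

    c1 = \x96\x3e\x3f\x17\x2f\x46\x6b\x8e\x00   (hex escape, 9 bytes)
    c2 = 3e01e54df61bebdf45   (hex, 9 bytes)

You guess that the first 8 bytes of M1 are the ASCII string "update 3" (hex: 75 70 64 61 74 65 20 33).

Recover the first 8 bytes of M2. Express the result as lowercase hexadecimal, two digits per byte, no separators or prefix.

dd4fbe3bad38a062

First, c1 ⊕ c2 = (M1 ⊕ K) ⊕ (M2 ⊕ K) = M1 ⊕ M2, so the key drops out. Then M2 = (M1 ⊕ M2) ⊕ M1 over the first 8 bytes.
byte 0: (96 XOR 3e) XOR 75 = a8 XOR 75 = dd
byte 1: (3e XOR 01) XOR 70 = 3f XOR 70 = 4f
byte 2: (3f XOR e5) XOR 64 = da XOR 64 = be
byte 3: (17 XOR 4d) XOR 61 = 5a XOR 61 = 3b
byte 4: (2f XOR f6) XOR 74 = d9 XOR 74 = ad
byte 5: (46 XOR 1b) XOR 65 = 5d XOR 65 = 38
byte 6: (6b XOR eb) XOR 20 = 80 XOR 20 = a0
byte 7: (8e XOR df) XOR 33 = 51 XOR 33 = 62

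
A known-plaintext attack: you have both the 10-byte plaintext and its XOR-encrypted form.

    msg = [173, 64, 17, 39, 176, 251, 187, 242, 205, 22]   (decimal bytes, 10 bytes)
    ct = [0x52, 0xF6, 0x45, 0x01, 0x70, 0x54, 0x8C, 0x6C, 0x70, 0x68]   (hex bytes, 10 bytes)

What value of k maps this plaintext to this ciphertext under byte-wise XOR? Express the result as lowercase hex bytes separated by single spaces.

Since ct = msg ⊕ k, XORing both sides with msg gives k = msg ⊕ ct.
byte 0: ad xor 52 = ff
byte 1: 40 xor f6 = b6
byte 2: 11 xor 45 = 54
byte 3: 27 xor 01 = 26
byte 4: b0 xor 70 = c0
byte 5: fb xor 54 = af
byte 6: bb xor 8c = 37
byte 7: f2 xor 6c = 9e
byte 8: cd xor 70 = bd
byte 9: 16 xor 68 = 7e

ff b6 54 26 c0 af 37 9e bd 7e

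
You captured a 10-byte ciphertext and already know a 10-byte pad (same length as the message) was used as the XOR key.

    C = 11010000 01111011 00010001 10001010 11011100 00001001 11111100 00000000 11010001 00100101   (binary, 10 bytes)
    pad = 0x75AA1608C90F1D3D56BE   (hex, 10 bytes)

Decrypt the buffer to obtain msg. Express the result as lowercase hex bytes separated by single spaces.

a5 d1 07 82 15 06 e1 3d 87 9b

XOR is its own inverse, so applying the key byte-wise gives the result directly.
d0 xor 75 = a5
7b xor aa = d1
11 xor 16 = 07
8a xor 08 = 82
dc xor c9 = 15
09 xor 0f = 06
fc xor 1d = e1
00 xor 3d = 3d
d1 xor 56 = 87
25 xor be = 9b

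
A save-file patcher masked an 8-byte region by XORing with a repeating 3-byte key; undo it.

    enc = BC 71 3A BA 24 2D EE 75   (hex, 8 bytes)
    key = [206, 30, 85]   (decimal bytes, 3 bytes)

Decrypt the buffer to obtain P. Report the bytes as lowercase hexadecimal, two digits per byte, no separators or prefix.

726f6f743a78206b

The 3-byte key repeats, so the effective keystream is ce 1e 55 ce 1e 55 ce 1e.
byte 0: 10111100 ^ 11001110 = 01110010
byte 1: 01110001 ^ 00011110 = 01101111
byte 2: 00111010 ^ 01010101 = 01101111
byte 3: 10111010 ^ 11001110 = 01110100
byte 4: 00100100 ^ 00011110 = 00111010
byte 5: 00101101 ^ 01010101 = 01111000
byte 6: 11101110 ^ 11001110 = 00100000
byte 7: 01110101 ^ 00011110 = 01101011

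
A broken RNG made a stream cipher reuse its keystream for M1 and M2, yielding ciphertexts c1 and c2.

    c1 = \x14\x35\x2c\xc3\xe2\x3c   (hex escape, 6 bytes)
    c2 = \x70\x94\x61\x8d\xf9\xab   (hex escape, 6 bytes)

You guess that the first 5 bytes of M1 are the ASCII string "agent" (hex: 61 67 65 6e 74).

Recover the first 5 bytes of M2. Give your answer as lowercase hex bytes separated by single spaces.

05 c6 28 20 6f

First, c1 ⊕ c2 = (M1 ⊕ K) ⊕ (M2 ⊕ K) = M1 ⊕ M2, so the key drops out. Then M2 = (M1 ⊕ M2) ⊕ M1 over the first 5 bytes.
byte 0: (14 ^ 70) ^ 61 = 64 ^ 61 = 05
byte 1: (35 ^ 94) ^ 67 = a1 ^ 67 = c6
byte 2: (2c ^ 61) ^ 65 = 4d ^ 65 = 28
byte 3: (c3 ^ 8d) ^ 6e = 4e ^ 6e = 20
byte 4: (e2 ^ f9) ^ 74 = 1b ^ 74 = 6f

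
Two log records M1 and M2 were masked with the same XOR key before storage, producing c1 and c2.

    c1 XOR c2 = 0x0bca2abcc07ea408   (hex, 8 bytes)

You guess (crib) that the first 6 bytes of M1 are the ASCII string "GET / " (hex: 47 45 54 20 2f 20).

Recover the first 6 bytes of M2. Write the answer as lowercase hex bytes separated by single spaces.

4c 8f 7e 9c ef 5e

Since c1 ⊕ c2 = M1 ⊕ M2, XORing with the guessed M1 bytes yields the corresponding M2 bytes: M2 = (c1 ⊕ c2) ⊕ M1.
byte 0:  11 XOR  71 =  76
byte 1: 202 XOR  69 = 143
byte 2:  42 XOR  84 = 126
byte 3: 188 XOR  32 = 156
byte 4: 192 XOR  47 = 239
byte 5: 126 XOR  32 =  94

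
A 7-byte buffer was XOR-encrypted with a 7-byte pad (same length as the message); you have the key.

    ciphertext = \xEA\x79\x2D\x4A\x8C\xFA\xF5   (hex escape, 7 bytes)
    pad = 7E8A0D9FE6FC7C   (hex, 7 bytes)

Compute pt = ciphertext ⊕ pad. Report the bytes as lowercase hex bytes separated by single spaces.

XOR is its own inverse, so applying the key byte-wise gives the result directly.
byte 0: 234 ^ 126 = 148
byte 1: 121 ^ 138 = 243
byte 2:  45 ^  13 =  32
byte 3:  74 ^ 159 = 213
byte 4: 140 ^ 230 = 106
byte 5: 250 ^ 252 =   6
byte 6: 245 ^ 124 = 137

94 f3 20 d5 6a 06 89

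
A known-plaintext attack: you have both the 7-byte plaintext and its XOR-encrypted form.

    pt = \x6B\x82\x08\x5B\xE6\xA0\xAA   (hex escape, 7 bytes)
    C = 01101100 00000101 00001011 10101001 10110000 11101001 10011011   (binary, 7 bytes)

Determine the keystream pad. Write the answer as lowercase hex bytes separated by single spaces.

07 87 03 f2 56 49 31

Since C = pt ⊕ pad, XORing both sides with pt gives pad = pt ⊕ C.
01101011 xor 01101100 = 00000111
10000010 xor 00000101 = 10000111
00001000 xor 00001011 = 00000011
01011011 xor 10101001 = 11110010
11100110 xor 10110000 = 01010110
10100000 xor 11101001 = 01001001
10101010 xor 10011011 = 00110001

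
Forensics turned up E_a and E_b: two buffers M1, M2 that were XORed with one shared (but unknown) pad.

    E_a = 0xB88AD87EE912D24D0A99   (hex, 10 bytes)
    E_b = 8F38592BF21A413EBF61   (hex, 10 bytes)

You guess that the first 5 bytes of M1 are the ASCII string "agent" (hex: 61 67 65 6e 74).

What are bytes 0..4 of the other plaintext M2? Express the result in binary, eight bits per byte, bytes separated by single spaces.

First, E_a ⊕ E_b = (M1 ⊕ K) ⊕ (M2 ⊕ K) = M1 ⊕ M2, so the key drops out. Then M2 = (M1 ⊕ M2) ⊕ M1 over the first 5 bytes.
byte 0: (b8 ^ 8f) ^ 61 = 37 ^ 61 = 56
byte 1: (8a ^ 38) ^ 67 = b2 ^ 67 = d5
byte 2: (d8 ^ 59) ^ 65 = 81 ^ 65 = e4
byte 3: (7e ^ 2b) ^ 6e = 55 ^ 6e = 3b
byte 4: (e9 ^ f2) ^ 74 = 1b ^ 74 = 6f

01010110 11010101 11100100 00111011 01101111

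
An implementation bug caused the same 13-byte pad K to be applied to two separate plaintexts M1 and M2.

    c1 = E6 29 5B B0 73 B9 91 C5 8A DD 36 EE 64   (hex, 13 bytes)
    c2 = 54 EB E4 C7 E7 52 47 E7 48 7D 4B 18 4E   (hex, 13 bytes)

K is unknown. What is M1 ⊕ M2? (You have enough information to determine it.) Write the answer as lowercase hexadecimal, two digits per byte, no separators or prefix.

b2c2bf7794ebd622c2a07df62a

c1 ⊕ c2 = (M1 ⊕ K) ⊕ (M2 ⊕ K) = M1 ⊕ M2 — the shared key cancels under XOR.
11100110 ⊕ 01010100 = 10110010
00101001 ⊕ 11101011 = 11000010
01011011 ⊕ 11100100 = 10111111
10110000 ⊕ 11000111 = 01110111
01110011 ⊕ 11100111 = 10010100
10111001 ⊕ 01010010 = 11101011
10010001 ⊕ 01000111 = 11010110
11000101 ⊕ 11100111 = 00100010
10001010 ⊕ 01001000 = 11000010
11011101 ⊕ 01111101 = 10100000
00110110 ⊕ 01001011 = 01111101
11101110 ⊕ 00011000 = 11110110
01100100 ⊕ 01001110 = 00101010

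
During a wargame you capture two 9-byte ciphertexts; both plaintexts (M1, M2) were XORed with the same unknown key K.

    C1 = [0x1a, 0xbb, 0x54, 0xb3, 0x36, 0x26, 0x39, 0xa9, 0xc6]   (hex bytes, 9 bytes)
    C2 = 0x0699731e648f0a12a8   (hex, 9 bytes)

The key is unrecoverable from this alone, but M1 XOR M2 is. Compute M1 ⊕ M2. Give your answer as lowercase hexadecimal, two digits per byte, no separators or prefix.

C1 ⊕ C2 = (M1 ⊕ K) ⊕ (M2 ⊕ K) = M1 ⊕ M2 — the shared key cancels under XOR.
00011010 ⊕ 00000110 = 00011100
10111011 ⊕ 10011001 = 00100010
01010100 ⊕ 01110011 = 00100111
10110011 ⊕ 00011110 = 10101101
00110110 ⊕ 01100100 = 01010010
00100110 ⊕ 10001111 = 10101001
00111001 ⊕ 00001010 = 00110011
10101001 ⊕ 00010010 = 10111011
11000110 ⊕ 10101000 = 01101110

1c2227ad52a933bb6e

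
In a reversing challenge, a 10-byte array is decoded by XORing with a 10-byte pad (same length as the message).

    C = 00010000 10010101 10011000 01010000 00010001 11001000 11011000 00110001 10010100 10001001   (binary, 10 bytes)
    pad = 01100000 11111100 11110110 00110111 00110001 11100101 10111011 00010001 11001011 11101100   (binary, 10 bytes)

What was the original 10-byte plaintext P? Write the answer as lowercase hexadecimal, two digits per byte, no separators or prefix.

XOR is its own inverse, so applying the key byte-wise gives the result directly.
00010000 ^ 01100000 = 01110000
10010101 ^ 11111100 = 01101001
10011000 ^ 11110110 = 01101110
01010000 ^ 00110111 = 01100111
00010001 ^ 00110001 = 00100000
11001000 ^ 11100101 = 00101101
11011000 ^ 10111011 = 01100011
00110001 ^ 00010001 = 00100000
10010100 ^ 11001011 = 01011111
10001001 ^ 11101100 = 01100101

70696e67202d63205f65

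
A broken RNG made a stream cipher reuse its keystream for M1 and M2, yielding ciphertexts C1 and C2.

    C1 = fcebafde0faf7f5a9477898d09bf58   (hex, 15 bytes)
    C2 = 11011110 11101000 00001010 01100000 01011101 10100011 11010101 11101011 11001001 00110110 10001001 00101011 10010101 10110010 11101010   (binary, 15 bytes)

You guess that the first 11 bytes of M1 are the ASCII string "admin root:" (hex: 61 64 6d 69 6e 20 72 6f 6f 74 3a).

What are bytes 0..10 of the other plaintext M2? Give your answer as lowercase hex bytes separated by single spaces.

43 67 c8 d7 3c 2c d8 de 32 35 3a

First, C1 ⊕ C2 = (M1 ⊕ K) ⊕ (M2 ⊕ K) = M1 ⊕ M2, so the key drops out. Then M2 = (M1 ⊕ M2) ⊕ M1 over the first 11 bytes.
byte 0: (fc xor de) xor 61 = 22 xor 61 = 43
byte 1: (eb xor e8) xor 64 = 03 xor 64 = 67
byte 2: (af xor 0a) xor 6d = a5 xor 6d = c8
byte 3: (de xor 60) xor 69 = be xor 69 = d7
byte 4: (0f xor 5d) xor 6e = 52 xor 6e = 3c
byte 5: (af xor a3) xor 20 = 0c xor 20 = 2c
byte 6: (7f xor d5) xor 72 = aa xor 72 = d8
byte 7: (5a xor eb) xor 6f = b1 xor 6f = de
byte 8: (94 xor c9) xor 6f = 5d xor 6f = 32
byte 9: (77 xor 36) xor 74 = 41 xor 74 = 35
byte 10: (89 xor 89) xor 3a = 00 xor 3a = 3a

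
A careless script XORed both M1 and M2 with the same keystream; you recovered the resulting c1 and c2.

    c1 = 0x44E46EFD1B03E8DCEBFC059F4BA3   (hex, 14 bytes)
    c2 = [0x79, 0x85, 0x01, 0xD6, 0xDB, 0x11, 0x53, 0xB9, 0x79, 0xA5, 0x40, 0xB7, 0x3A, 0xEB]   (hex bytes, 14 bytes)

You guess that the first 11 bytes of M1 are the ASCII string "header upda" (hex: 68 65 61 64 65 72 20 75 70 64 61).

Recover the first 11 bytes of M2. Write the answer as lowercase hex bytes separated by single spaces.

First, c1 ⊕ c2 = (M1 ⊕ K) ⊕ (M2 ⊕ K) = M1 ⊕ M2, so the key drops out. Then M2 = (M1 ⊕ M2) ⊕ M1 over the first 11 bytes.
byte 0: (44 XOR 79) XOR 68 = 3d XOR 68 = 55
byte 1: (e4 XOR 85) XOR 65 = 61 XOR 65 = 04
byte 2: (6e XOR 01) XOR 61 = 6f XOR 61 = 0e
byte 3: (fd XOR d6) XOR 64 = 2b XOR 64 = 4f
byte 4: (1b XOR db) XOR 65 = c0 XOR 65 = a5
byte 5: (03 XOR 11) XOR 72 = 12 XOR 72 = 60
byte 6: (e8 XOR 53) XOR 20 = bb XOR 20 = 9b
byte 7: (dc XOR b9) XOR 75 = 65 XOR 75 = 10
byte 8: (eb XOR 79) XOR 70 = 92 XOR 70 = e2
byte 9: (fc XOR a5) XOR 64 = 59 XOR 64 = 3d
byte 10: (05 XOR 40) XOR 61 = 45 XOR 61 = 24

55 04 0e 4f a5 60 9b 10 e2 3d 24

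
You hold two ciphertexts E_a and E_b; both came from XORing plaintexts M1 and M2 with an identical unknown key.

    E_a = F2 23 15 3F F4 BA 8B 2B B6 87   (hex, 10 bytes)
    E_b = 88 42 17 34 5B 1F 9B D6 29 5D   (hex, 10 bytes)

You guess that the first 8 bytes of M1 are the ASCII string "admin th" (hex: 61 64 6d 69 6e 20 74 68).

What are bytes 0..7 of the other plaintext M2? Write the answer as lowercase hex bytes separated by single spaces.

First, E_a ⊕ E_b = (M1 ⊕ K) ⊕ (M2 ⊕ K) = M1 ⊕ M2, so the key drops out. Then M2 = (M1 ⊕ M2) ⊕ M1 over the first 8 bytes.
byte 0: (f2 xor 88) xor 61 = 7a xor 61 = 1b
byte 1: (23 xor 42) xor 64 = 61 xor 64 = 05
byte 2: (15 xor 17) xor 6d = 02 xor 6d = 6f
byte 3: (3f xor 34) xor 69 = 0b xor 69 = 62
byte 4: (f4 xor 5b) xor 6e = af xor 6e = c1
byte 5: (ba xor 1f) xor 20 = a5 xor 20 = 85
byte 6: (8b xor 9b) xor 74 = 10 xor 74 = 64
byte 7: (2b xor d6) xor 68 = fd xor 68 = 95

1b 05 6f 62 c1 85 64 95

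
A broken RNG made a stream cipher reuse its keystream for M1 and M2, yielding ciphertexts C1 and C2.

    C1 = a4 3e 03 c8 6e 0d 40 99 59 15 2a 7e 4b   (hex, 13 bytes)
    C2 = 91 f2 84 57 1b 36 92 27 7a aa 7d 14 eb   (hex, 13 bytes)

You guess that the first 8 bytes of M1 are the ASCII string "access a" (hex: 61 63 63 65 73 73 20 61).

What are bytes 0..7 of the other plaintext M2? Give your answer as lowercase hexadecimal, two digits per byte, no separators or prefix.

First, C1 ⊕ C2 = (M1 ⊕ K) ⊕ (M2 ⊕ K) = M1 ⊕ M2, so the key drops out. Then M2 = (M1 ⊕ M2) ⊕ M1 over the first 8 bytes.
byte 0: (a4 ^ 91) ^ 61 = 35 ^ 61 = 54
byte 1: (3e ^ f2) ^ 63 = cc ^ 63 = af
byte 2: (03 ^ 84) ^ 63 = 87 ^ 63 = e4
byte 3: (c8 ^ 57) ^ 65 = 9f ^ 65 = fa
byte 4: (6e ^ 1b) ^ 73 = 75 ^ 73 = 06
byte 5: (0d ^ 36) ^ 73 = 3b ^ 73 = 48
byte 6: (40 ^ 92) ^ 20 = d2 ^ 20 = f2
byte 7: (99 ^ 27) ^ 61 = be ^ 61 = df

54afe4fa0648f2df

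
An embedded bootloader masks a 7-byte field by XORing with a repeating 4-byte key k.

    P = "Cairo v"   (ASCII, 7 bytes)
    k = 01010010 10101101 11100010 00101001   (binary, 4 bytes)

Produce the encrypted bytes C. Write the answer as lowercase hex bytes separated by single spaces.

11 cc 8b 5b 3d 8d 94

The 4-byte key repeats, so the effective keystream is 52 ad e2 29 52 ad e2.
byte 0: 43 ^ 52 = 11
byte 1: 61 ^ ad = cc
byte 2: 69 ^ e2 = 8b
byte 3: 72 ^ 29 = 5b
byte 4: 6f ^ 52 = 3d
byte 5: 20 ^ ad = 8d
byte 6: 76 ^ e2 = 94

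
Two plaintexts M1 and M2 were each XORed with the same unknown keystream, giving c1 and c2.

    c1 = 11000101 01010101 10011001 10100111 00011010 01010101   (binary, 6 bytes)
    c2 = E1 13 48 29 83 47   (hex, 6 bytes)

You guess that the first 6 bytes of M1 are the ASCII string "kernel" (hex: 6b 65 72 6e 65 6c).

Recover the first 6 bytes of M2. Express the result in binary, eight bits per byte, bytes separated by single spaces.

01001111 00100011 10100011 11100000 11111100 01111110

First, c1 ⊕ c2 = (M1 ⊕ K) ⊕ (M2 ⊕ K) = M1 ⊕ M2, so the key drops out. Then M2 = (M1 ⊕ M2) ⊕ M1 over the first 6 bytes.
byte 0: (c5 ⊕ e1) ⊕ 6b = 24 ⊕ 6b = 4f
byte 1: (55 ⊕ 13) ⊕ 65 = 46 ⊕ 65 = 23
byte 2: (99 ⊕ 48) ⊕ 72 = d1 ⊕ 72 = a3
byte 3: (a7 ⊕ 29) ⊕ 6e = 8e ⊕ 6e = e0
byte 4: (1a ⊕ 83) ⊕ 65 = 99 ⊕ 65 = fc
byte 5: (55 ⊕ 47) ⊕ 6c = 12 ⊕ 6c = 7e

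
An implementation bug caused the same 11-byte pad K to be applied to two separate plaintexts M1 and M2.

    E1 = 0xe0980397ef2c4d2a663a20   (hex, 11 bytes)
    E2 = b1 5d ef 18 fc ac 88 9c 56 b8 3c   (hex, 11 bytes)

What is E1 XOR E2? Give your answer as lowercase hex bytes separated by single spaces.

E1 ⊕ E2 = (M1 ⊕ K) ⊕ (M2 ⊕ K) = M1 ⊕ M2 — the shared key cancels under XOR.
e0 xor b1 = 51
98 xor 5d = c5
03 xor ef = ec
97 xor 18 = 8f
ef xor fc = 13
2c xor ac = 80
4d xor 88 = c5
2a xor 9c = b6
66 xor 56 = 30
3a xor b8 = 82
20 xor 3c = 1c

51 c5 ec 8f 13 80 c5 b6 30 82 1c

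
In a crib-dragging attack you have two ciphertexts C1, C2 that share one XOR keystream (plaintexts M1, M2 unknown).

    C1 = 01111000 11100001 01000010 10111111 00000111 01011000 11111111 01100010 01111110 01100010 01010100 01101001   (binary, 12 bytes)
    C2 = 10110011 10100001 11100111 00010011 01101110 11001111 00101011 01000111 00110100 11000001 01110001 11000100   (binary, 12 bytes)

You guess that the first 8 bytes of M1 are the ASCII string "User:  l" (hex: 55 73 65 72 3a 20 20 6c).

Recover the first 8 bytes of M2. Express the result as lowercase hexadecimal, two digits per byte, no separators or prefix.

9e33c0de53b7f449

First, C1 ⊕ C2 = (M1 ⊕ K) ⊕ (M2 ⊕ K) = M1 ⊕ M2, so the key drops out. Then M2 = (M1 ⊕ M2) ⊕ M1 over the first 8 bytes.
byte 0: (78 ⊕ b3) ⊕ 55 = cb ⊕ 55 = 9e
byte 1: (e1 ⊕ a1) ⊕ 73 = 40 ⊕ 73 = 33
byte 2: (42 ⊕ e7) ⊕ 65 = a5 ⊕ 65 = c0
byte 3: (bf ⊕ 13) ⊕ 72 = ac ⊕ 72 = de
byte 4: (07 ⊕ 6e) ⊕ 3a = 69 ⊕ 3a = 53
byte 5: (58 ⊕ cf) ⊕ 20 = 97 ⊕ 20 = b7
byte 6: (ff ⊕ 2b) ⊕ 20 = d4 ⊕ 20 = f4
byte 7: (62 ⊕ 47) ⊕ 6c = 25 ⊕ 6c = 49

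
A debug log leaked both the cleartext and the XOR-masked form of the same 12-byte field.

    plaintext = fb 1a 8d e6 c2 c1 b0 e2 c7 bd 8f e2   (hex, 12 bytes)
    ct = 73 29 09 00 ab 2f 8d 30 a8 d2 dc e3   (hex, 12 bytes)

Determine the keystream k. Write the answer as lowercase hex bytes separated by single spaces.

Since ct = plaintext ⊕ k, XORing both sides with plaintext gives k = plaintext ⊕ ct.
11111011 xor 01110011 = 10001000
00011010 xor 00101001 = 00110011
10001101 xor 00001001 = 10000100
11100110 xor 00000000 = 11100110
11000010 xor 10101011 = 01101001
11000001 xor 00101111 = 11101110
10110000 xor 10001101 = 00111101
11100010 xor 00110000 = 11010010
11000111 xor 10101000 = 01101111
10111101 xor 11010010 = 01101111
10001111 xor 11011100 = 01010011
11100010 xor 11100011 = 00000001

88 33 84 e6 69 ee 3d d2 6f 6f 53 01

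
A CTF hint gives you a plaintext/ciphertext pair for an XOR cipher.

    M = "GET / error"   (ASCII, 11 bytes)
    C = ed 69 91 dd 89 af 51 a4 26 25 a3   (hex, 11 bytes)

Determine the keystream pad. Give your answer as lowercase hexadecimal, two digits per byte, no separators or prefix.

aa2cc5fda68f34d6544ad1

Since C = M ⊕ pad, XORing both sides with M gives pad = M ⊕ C.
47 ^ ed = aa
45 ^ 69 = 2c
54 ^ 91 = c5
20 ^ dd = fd
2f ^ 89 = a6
20 ^ af = 8f
65 ^ 51 = 34
72 ^ a4 = d6
72 ^ 26 = 54
6f ^ 25 = 4a
72 ^ a3 = d1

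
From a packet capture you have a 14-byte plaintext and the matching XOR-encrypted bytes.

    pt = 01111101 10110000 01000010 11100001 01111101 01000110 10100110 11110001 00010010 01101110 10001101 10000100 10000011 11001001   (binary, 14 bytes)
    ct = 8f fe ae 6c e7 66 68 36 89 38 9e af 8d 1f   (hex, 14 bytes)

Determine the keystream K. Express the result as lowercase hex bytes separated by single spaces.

f2 4e ec 8d 9a 20 ce c7 9b 56 13 2b 0e d6

Since ct = pt ⊕ K, XORing both sides with pt gives K = pt ⊕ ct.
7d ⊕ 8f = f2
b0 ⊕ fe = 4e
42 ⊕ ae = ec
e1 ⊕ 6c = 8d
7d ⊕ e7 = 9a
46 ⊕ 66 = 20
a6 ⊕ 68 = ce
f1 ⊕ 36 = c7
12 ⊕ 89 = 9b
6e ⊕ 38 = 56
8d ⊕ 9e = 13
84 ⊕ af = 2b
83 ⊕ 8d = 0e
c9 ⊕ 1f = d6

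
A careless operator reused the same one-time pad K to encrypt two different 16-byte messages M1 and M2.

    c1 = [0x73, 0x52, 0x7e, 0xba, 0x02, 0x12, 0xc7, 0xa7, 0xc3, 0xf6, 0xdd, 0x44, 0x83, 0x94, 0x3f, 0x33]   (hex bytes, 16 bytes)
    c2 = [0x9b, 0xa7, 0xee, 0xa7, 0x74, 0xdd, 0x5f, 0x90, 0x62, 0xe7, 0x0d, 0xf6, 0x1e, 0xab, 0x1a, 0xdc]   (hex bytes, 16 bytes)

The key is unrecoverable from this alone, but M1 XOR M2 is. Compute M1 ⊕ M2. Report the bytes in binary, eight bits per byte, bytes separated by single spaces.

c1 ⊕ c2 = (M1 ⊕ K) ⊕ (M2 ⊕ K) = M1 ⊕ M2 — the shared key cancels under XOR.
73 xor 9b = e8
52 xor a7 = f5
7e xor ee = 90
ba xor a7 = 1d
02 xor 74 = 76
12 xor dd = cf
c7 xor 5f = 98
a7 xor 90 = 37
c3 xor 62 = a1
f6 xor e7 = 11
dd xor 0d = d0
44 xor f6 = b2
83 xor 1e = 9d
94 xor ab = 3f
3f xor 1a = 25
33 xor dc = ef

11101000 11110101 10010000 00011101 01110110 11001111 10011000 00110111 10100001 00010001 11010000 10110010 10011101 00111111 00100101 11101111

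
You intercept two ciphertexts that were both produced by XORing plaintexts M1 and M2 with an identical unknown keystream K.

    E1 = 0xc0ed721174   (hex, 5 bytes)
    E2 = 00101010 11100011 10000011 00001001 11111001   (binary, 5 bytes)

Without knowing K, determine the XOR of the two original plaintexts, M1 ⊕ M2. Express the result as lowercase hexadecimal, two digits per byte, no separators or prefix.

ea0ef1188d

E1 ⊕ E2 = (M1 ⊕ K) ⊕ (M2 ⊕ K) = M1 ⊕ M2 — the shared key cancels under XOR.
c0 ^ 2a = ea
ed ^ e3 = 0e
72 ^ 83 = f1
11 ^ 09 = 18
74 ^ f9 = 8d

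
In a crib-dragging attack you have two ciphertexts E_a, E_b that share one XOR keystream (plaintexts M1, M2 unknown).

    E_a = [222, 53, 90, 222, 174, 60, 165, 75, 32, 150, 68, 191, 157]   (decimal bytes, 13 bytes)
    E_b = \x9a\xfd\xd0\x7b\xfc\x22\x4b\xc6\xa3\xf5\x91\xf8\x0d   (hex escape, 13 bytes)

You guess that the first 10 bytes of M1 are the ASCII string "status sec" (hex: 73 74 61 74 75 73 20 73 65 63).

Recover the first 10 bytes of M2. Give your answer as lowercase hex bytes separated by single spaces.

First, E_a ⊕ E_b = (M1 ⊕ K) ⊕ (M2 ⊕ K) = M1 ⊕ M2, so the key drops out. Then M2 = (M1 ⊕ M2) ⊕ M1 over the first 10 bytes.
byte 0: (de ⊕ 9a) ⊕ 73 = 44 ⊕ 73 = 37
byte 1: (35 ⊕ fd) ⊕ 74 = c8 ⊕ 74 = bc
byte 2: (5a ⊕ d0) ⊕ 61 = 8a ⊕ 61 = eb
byte 3: (de ⊕ 7b) ⊕ 74 = a5 ⊕ 74 = d1
byte 4: (ae ⊕ fc) ⊕ 75 = 52 ⊕ 75 = 27
byte 5: (3c ⊕ 22) ⊕ 73 = 1e ⊕ 73 = 6d
byte 6: (a5 ⊕ 4b) ⊕ 20 = ee ⊕ 20 = ce
byte 7: (4b ⊕ c6) ⊕ 73 = 8d ⊕ 73 = fe
byte 8: (20 ⊕ a3) ⊕ 65 = 83 ⊕ 65 = e6
byte 9: (96 ⊕ f5) ⊕ 63 = 63 ⊕ 63 = 00

37 bc eb d1 27 6d ce fe e6 00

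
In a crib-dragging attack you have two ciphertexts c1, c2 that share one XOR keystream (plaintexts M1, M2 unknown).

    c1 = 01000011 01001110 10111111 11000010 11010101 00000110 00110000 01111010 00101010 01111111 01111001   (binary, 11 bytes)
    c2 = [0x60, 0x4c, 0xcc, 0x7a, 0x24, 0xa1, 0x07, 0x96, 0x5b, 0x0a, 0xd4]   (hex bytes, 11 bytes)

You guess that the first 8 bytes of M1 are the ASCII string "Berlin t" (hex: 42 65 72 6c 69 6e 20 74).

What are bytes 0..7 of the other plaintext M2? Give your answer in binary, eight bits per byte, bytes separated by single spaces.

01100001 01100111 00000001 11010100 10011000 11001001 00010111 10011000

First, c1 ⊕ c2 = (M1 ⊕ K) ⊕ (M2 ⊕ K) = M1 ⊕ M2, so the key drops out. Then M2 = (M1 ⊕ M2) ⊕ M1 over the first 8 bytes.
byte 0: (43 ⊕ 60) ⊕ 42 = 23 ⊕ 42 = 61
byte 1: (4e ⊕ 4c) ⊕ 65 = 02 ⊕ 65 = 67
byte 2: (bf ⊕ cc) ⊕ 72 = 73 ⊕ 72 = 01
byte 3: (c2 ⊕ 7a) ⊕ 6c = b8 ⊕ 6c = d4
byte 4: (d5 ⊕ 24) ⊕ 69 = f1 ⊕ 69 = 98
byte 5: (06 ⊕ a1) ⊕ 6e = a7 ⊕ 6e = c9
byte 6: (30 ⊕ 07) ⊕ 20 = 37 ⊕ 20 = 17
byte 7: (7a ⊕ 96) ⊕ 74 = ec ⊕ 74 = 98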